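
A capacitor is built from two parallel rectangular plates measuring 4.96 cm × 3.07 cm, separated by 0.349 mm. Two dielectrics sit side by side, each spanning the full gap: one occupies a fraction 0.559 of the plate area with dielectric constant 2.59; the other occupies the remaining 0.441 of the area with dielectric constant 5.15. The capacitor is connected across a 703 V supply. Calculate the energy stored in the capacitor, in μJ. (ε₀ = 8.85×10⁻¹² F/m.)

35.5 μJ

A = 4.96 × 3.07 cm² = 1.52×10⁻³ m².
Side-by-side slabs ⇒ two capacitors in parallel, each spanning the full gap.
C₁ = κ₁ε₀A₁/d = 2.59 × 8.85×10⁻¹² × 8.51×10⁻⁴ / 3.49×10⁻⁴ = 5.59×10⁻¹¹ F.
C₂ = κ₂ε₀A₂/d = 5.15 × 8.85×10⁻¹² × 6.72×10⁻⁴ / 3.49×10⁻⁴ = 8.77×10⁻¹¹ F.
C = C₁ + C₂ = 1.44×10⁻¹⁰ F.
U = ½CV² = ½ × 1.44×10⁻¹⁰ × (703)² = 3.55×10⁻⁵ J.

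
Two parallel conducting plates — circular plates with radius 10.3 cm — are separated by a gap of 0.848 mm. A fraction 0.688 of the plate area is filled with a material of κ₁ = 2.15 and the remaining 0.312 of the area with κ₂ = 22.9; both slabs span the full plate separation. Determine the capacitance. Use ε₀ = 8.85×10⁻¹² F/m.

A = π(10.3 cm)² = 3.33×10⁻² m².
Side-by-side slabs ⇒ two capacitors in parallel, each spanning the full gap.
C₁ = κ₁ε₀A₁/d = 2.15 × 8.85×10⁻¹² × 2.29×10⁻² / 8.48×10⁻⁴ = 5.15×10⁻¹⁰ F.
C₂ = κ₂ε₀A₂/d = 22.9 × 8.85×10⁻¹² × 1.04×10⁻² / 8.48×10⁻⁴ = 2.49×10⁻⁹ F.
C = C₁ + C₂ = 3.00×10⁻⁹ F.

3.00 nF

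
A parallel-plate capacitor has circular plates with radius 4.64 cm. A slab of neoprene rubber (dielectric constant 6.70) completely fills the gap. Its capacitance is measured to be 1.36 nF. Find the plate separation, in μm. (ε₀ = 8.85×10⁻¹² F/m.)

A = π(4.64 cm)² = 6.76×10⁻³ m².
d = κε₀A/C = 6.70 × 8.85×10⁻¹² × 6.76×10⁻³ / 1.36×10⁻⁹ = 2.95×10⁻⁴ m.

295 μm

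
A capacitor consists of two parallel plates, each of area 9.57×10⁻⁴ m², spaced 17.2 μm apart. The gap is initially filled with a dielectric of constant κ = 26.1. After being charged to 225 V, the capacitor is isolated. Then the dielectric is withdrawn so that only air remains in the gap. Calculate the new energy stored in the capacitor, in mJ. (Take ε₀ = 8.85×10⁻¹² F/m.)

Initially C₁ = κε₀A/d = 26.1 × 8.85×10⁻¹² × 9.57×10⁻⁴ / 1.72×10⁻⁵ = 1.29×10⁻⁸ F.
U₁ = 3.25×10⁻⁴ J.
Isolated ⇒ Q is held fixed. C₂ = 0.0383 C₁ and U = Q²/(2C), so U₂/U₁ = C₁/C₂ = 26.1.
U₂ = 26.1 × 3.25×10⁻⁴ = 8.49×10⁻³ J.

U ≈ 8.49 mJ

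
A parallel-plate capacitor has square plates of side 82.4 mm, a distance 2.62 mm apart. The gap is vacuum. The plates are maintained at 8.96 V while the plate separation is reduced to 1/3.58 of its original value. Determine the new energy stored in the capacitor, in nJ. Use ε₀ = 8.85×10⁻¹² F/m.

U ≈ 3.30 nJ

A = (82.4 mm)² = 6.79×10⁻³ m².
Initially C₁ = ε₀A/d = 8.85×10⁻¹² × 6.79×10⁻³ / 2.62×10⁻³ = 2.29×10⁻¹¹ F.
U₁ = 9.21×10⁻¹⁰ J.
Battery connected ⇒ V is held fixed. C₂ = 3.58 C₁ and U = ½CV², so U₂/U₁ = C₂/C₁ = 3.58.
U₂ = 3.58 × 9.21×10⁻¹⁰ = 3.30×10⁻⁹ J.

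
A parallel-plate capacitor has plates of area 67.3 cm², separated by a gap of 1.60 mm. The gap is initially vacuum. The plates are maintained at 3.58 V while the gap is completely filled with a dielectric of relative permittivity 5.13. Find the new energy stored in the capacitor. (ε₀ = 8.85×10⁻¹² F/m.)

U ≈ 1.22 nJ

A = 67.3 cm² = 6.73×10⁻³ m².
Initially C₁ = ε₀A/d = 8.85×10⁻¹² × 6.73×10⁻³ / 1.60×10⁻³ = 3.72×10⁻¹¹ F.
U₁ = 2.39×10⁻¹⁰ J.
Battery connected ⇒ V is held fixed. C₂ = 5.13 C₁ and U = ½CV², so U₂/U₁ = C₂/C₁ = 5.13.
U₂ = 5.13 × 2.39×10⁻¹⁰ = 1.22×10⁻⁹ J.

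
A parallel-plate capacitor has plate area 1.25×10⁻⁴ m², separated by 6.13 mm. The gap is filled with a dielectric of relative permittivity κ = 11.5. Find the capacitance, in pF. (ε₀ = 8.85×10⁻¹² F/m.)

C = κε₀A/d = 11.5 × 8.85×10⁻¹² × 1.25×10⁻⁴ / 6.13×10⁻³ = 2.08×10⁻¹² F.

2.08 pF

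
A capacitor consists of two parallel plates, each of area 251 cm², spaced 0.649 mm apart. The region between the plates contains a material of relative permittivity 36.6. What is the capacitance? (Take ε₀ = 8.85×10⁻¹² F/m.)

C ≈ 12.5 nF

A = 251 cm² = 2.51×10⁻² m².
C = κε₀A/d = 36.6 × 8.85×10⁻¹² × 2.51×10⁻² / 6.49×10⁻⁴ = 1.25×10⁻⁸ F.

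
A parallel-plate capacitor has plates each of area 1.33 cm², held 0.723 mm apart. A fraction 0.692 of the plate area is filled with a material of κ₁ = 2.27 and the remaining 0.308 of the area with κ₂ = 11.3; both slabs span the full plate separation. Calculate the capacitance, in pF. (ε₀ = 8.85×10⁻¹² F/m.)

A = 1.33 cm² = 1.33×10⁻⁴ m².
Side-by-side slabs ⇒ two capacitors in parallel, each spanning the full gap.
C₁ = κ₁ε₀A₁/d = 2.27 × 8.85×10⁻¹² × 9.20×10⁻⁵ / 7.23×10⁻⁴ = 2.56×10⁻¹² F.
C₂ = κ₂ε₀A₂/d = 11.3 × 8.85×10⁻¹² × 4.10×10⁻⁵ / 7.23×10⁻⁴ = 5.67×10⁻¹² F.
C = C₁ + C₂ = 8.22×10⁻¹² F.

8.22 pF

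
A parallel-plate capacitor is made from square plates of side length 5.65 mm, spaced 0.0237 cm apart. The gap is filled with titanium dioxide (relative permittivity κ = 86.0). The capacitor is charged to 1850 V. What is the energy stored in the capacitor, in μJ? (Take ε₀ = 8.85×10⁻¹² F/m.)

A = (5.65 mm)² = 3.19×10⁻⁵ m².
C = κε₀A/d = 86.0 × 8.85×10⁻¹² × 3.19×10⁻⁵ / 2.37×10⁻⁴ = 1.03×10⁻¹⁰ F.
U = ½CV² = ½ × 1.03×10⁻¹⁰ × (1850)² = 1.75×10⁻⁴ J.

U ≈ 175 μJ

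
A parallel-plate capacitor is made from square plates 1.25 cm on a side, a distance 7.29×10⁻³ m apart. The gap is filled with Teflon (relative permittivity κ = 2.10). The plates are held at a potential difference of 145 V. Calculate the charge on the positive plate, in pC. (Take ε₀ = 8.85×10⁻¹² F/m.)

Q ≈ 57.8 pC

A = (1.25 cm)² = 1.56×10⁻⁴ m².
C = κε₀A/d = 2.10 × 8.85×10⁻¹² × 1.56×10⁻⁴ / 7.29×10⁻³ = 3.98×10⁻¹³ F.
Q = CV = 3.98×10⁻¹³ × 145 = 5.78×10⁻¹¹ C.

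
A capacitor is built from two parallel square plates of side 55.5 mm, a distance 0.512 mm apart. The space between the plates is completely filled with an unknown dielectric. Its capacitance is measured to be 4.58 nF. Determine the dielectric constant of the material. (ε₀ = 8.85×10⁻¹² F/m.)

A = (55.5 mm)² = 3.08×10⁻³ m².
κ = Cd/(ε₀A) = 4.58×10⁻⁹ × 5.12×10⁻⁴ / (8.85×10⁻¹² × 3.08×10⁻³) = 86.0.

κ ≈ 86.0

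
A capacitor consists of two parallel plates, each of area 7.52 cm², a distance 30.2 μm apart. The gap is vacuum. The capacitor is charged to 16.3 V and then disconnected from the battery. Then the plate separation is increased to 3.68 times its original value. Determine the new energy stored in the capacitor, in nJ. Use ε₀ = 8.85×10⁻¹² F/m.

U ≈ 108 nJ

A = 7.52 cm² = 7.52×10⁻⁴ m².
Initially C₁ = ε₀A/d = 8.85×10⁻¹² × 7.52×10⁻⁴ / 3.02×10⁻⁵ = 2.20×10⁻¹⁰ F.
U₁ = 2.93×10⁻⁸ J.
Isolated ⇒ Q is held fixed. C₂ = 0.272 C₁ and U = Q²/(2C), so U₂/U₁ = C₁/C₂ = 3.68.
U₂ = 3.68 × 2.93×10⁻⁸ = 1.08×10⁻⁷ J.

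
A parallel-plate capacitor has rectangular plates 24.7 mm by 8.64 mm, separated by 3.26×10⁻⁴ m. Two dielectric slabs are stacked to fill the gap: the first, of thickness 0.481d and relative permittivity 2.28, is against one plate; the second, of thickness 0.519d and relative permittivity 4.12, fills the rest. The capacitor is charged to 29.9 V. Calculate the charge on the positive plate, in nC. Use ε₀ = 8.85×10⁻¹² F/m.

A = 24.7 × 8.64 mm² = 2.13×10⁻⁴ m².
Stacked slabs ⇒ two capacitors in series, each with the full plate area.
C₁ = κ₁ε₀A/d₁ = 2.28 × 8.85×10⁻¹² × 2.13×10⁻⁴ / 1.57×10⁻⁴ = 2.75×10⁻¹¹ F.
C₂ = κ₂ε₀A/d₂ = 4.12 × 8.85×10⁻¹² × 2.13×10⁻⁴ / 1.69×10⁻⁴ = 4.60×10⁻¹¹ F.
C = (1/C₁ + 1/C₂)⁻¹ = 1.72×10⁻¹¹ F.
Q = CV = 1.72×10⁻¹¹ × 29.9 = 5.14×10⁻¹⁰ C.

Q ≈ 0.514 nC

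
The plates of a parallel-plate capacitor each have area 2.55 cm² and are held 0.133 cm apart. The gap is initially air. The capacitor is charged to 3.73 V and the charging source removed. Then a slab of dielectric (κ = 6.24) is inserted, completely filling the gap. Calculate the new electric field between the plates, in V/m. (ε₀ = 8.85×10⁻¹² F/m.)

A = 2.55 cm² = 2.55×10⁻⁴ m².
Initially C₁ = ε₀A/d = 8.85×10⁻¹² × 2.55×10⁻⁴ / 1.33×10⁻³ = 1.70×10⁻¹² F.
E₁ = 2.80×10³ V/m.
Isolated ⇒ Q is held fixed. V₂ = Q/C₂ = V₁/6.24; E = V/d, so E₂/E₁ = (V₂/V₁)(d₁/d₂) = 0.160.
E₂ = 0.160 × 2.80×10³ = 4.49×10² V/m.

449 V/m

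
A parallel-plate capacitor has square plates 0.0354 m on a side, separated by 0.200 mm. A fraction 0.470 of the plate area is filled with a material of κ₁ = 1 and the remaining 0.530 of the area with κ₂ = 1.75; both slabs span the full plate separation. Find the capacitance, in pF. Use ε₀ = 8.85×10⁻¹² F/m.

C ≈ 77.5 pF

A = (0.0354 m)² = 1.25×10⁻³ m².
Side-by-side slabs ⇒ two capacitors in parallel, each spanning the full gap.
C₁ = κ₁ε₀A₁/d = 1.00 × 8.85×10⁻¹² × 5.89×10⁻⁴ / 2.00×10⁻⁴ = 2.61×10⁻¹¹ F.
C₂ = κ₂ε₀A₂/d = 1.75 × 8.85×10⁻¹² × 6.64×10⁻⁴ / 2.00×10⁻⁴ = 5.14×10⁻¹¹ F.
C = C₁ + C₂ = 7.75×10⁻¹¹ F.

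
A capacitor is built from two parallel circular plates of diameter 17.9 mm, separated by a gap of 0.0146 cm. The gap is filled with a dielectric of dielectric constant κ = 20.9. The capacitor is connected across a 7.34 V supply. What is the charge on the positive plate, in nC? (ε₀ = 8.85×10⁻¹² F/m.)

Q ≈ 2.34 nC

A = π(17.9/2 mm)² = 2.52×10⁻⁴ m².
C = κε₀A/d = 20.9 × 8.85×10⁻¹² × 2.52×10⁻⁴ / 1.46×10⁻⁴ = 3.19×10⁻¹⁰ F.
Q = CV = 3.19×10⁻¹⁰ × 7.34 = 2.34×10⁻⁹ C.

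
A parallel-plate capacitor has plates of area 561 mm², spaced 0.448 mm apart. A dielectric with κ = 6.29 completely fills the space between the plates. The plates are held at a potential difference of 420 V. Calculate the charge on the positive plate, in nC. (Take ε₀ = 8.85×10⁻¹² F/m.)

29.3 nC

A = 561 mm² = 5.61×10⁻⁴ m².
C = κε₀A/d = 6.29 × 8.85×10⁻¹² × 5.61×10⁻⁴ / 4.48×10⁻⁴ = 6.97×10⁻¹¹ F.
Q = CV = 6.97×10⁻¹¹ × 420 = 2.93×10⁻⁸ C.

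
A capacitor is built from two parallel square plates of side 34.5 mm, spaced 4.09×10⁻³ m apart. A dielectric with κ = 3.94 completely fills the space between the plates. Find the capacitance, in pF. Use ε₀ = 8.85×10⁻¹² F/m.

A = (34.5 mm)² = 1.19×10⁻³ m².
C = κε₀A/d = 3.94 × 8.85×10⁻¹² × 1.19×10⁻³ / 4.09×10⁻³ = 1.01×10⁻¹¹ F.

10.1 pF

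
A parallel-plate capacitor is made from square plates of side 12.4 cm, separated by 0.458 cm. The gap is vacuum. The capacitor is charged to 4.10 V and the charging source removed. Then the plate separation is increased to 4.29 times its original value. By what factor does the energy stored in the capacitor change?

U₂/U₁ ≈ 4.29

Isolated ⇒ Q is held fixed.
C₂ = 0.233 C₁ and U = Q²/(2C), so U₂/U₁ = C₁/C₂ = 4.29.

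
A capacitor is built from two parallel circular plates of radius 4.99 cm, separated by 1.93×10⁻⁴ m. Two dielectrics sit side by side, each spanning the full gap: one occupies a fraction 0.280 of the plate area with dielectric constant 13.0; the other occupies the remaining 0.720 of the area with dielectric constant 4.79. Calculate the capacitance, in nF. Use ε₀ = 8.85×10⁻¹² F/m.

A = π(4.99 cm)² = 7.82×10⁻³ m².
Side-by-side slabs ⇒ two capacitors in parallel, each spanning the full gap.
C₁ = κ₁ε₀A₁/d = 13.0 × 8.85×10⁻¹² × 2.19×10⁻³ / 1.93×10⁻⁴ = 1.31×10⁻⁹ F.
C₂ = κ₂ε₀A₂/d = 4.79 × 8.85×10⁻¹² × 5.63×10⁻³ / 1.93×10⁻⁴ = 1.24×10⁻⁹ F.
C = C₁ + C₂ = 2.54×10⁻⁹ F.

C ≈ 2.54 nF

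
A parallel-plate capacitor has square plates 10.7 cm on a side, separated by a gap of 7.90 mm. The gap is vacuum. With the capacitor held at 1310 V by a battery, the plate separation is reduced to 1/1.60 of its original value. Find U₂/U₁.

1.60

Battery connected ⇒ V is held fixed.
C₂ = 1.60 C₁ and U = ½CV², so U₂/U₁ = C₂/C₁ = 1.60.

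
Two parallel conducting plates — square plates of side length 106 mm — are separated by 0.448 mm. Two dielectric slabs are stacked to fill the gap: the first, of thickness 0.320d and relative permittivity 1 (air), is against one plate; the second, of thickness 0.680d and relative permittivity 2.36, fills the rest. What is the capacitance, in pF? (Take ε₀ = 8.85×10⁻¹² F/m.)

C ≈ 365 pF

A = (106 mm)² = 1.12×10⁻² m².
Stacked slabs ⇒ two capacitors in series, each with the full plate area.
C₁ = κ₁ε₀A/d₁ = 1.00 × 8.85×10⁻¹² × 1.12×10⁻² / 1.43×10⁻⁴ = 6.94×10⁻¹⁰ F.
C₂ = κ₂ε₀A/d₂ = 2.36 × 8.85×10⁻¹² × 1.12×10⁻² / 3.05×10⁻⁴ = 7.70×10⁻¹⁰ F.
C = (1/C₁ + 1/C₂)⁻¹ = 3.65×10⁻¹⁰ F.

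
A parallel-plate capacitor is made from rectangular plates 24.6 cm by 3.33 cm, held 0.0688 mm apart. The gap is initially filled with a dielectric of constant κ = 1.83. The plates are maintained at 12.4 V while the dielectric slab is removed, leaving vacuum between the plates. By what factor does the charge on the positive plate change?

Q₂/Q₁ ≈ 0.546

Battery connected ⇒ V is held fixed.
C₂ = 0.546 C₁ and Q = CV, so Q₂/Q₁ = C₂/C₁ = 0.546.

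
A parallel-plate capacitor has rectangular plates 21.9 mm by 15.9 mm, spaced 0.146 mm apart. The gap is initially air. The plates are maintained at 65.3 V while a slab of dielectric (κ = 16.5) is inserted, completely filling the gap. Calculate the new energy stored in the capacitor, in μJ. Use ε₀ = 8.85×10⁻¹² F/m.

A = 21.9 × 15.9 mm² = 3.48×10⁻⁴ m².
Initially C₁ = ε₀A/d = 8.85×10⁻¹² × 3.48×10⁻⁴ / 1.46×10⁻⁴ = 2.11×10⁻¹¹ F.
U₁ = 4.50×10⁻⁸ J.
Battery connected ⇒ V is held fixed. C₂ = 16.5 C₁ and U = ½CV², so U₂/U₁ = C₂/C₁ = 16.5.
U₂ = 16.5 × 4.50×10⁻⁸ = 7.43×10⁻⁷ J.

0.743 μJ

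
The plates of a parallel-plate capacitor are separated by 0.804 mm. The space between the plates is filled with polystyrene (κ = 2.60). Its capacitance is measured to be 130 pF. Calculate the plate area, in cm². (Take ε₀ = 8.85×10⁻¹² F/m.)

A = Cd/(κε₀) = 1.30×10⁻¹⁰ × 8.04×10⁻⁴ / (2.60 × 8.85×10⁻¹²) = 4.54×10⁻³ m².

A ≈ 45.4 cm²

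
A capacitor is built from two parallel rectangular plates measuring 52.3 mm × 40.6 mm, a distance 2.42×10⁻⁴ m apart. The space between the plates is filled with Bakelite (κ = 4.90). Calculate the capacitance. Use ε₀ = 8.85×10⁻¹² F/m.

C ≈ 380 pF

A = 52.3 × 40.6 mm² = 2.12×10⁻³ m².
C = κε₀A/d = 4.90 × 8.85×10⁻¹² × 2.12×10⁻³ / 2.42×10⁻⁴ = 3.80×10⁻¹⁰ F.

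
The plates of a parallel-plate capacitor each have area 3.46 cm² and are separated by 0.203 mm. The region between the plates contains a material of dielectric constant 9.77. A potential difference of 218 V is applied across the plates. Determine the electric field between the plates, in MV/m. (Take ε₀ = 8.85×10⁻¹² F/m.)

E ≈ 1.07 MV/m

E = V/d = 218 / 2.03×10⁻⁴ = 1.07×10⁶ V/m.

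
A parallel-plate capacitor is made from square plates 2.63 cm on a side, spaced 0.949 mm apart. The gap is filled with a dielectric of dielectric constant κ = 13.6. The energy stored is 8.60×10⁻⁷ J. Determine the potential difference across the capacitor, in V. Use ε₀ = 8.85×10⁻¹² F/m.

A = (2.63 cm)² = 6.92×10⁻⁴ m².
C = κε₀A/d = 13.6 × 8.85×10⁻¹² × 6.92×10⁻⁴ / 9.49×10⁻⁴ = 8.77×10⁻¹¹ F.
V = √(2U/C) = √(2 × 8.60×10⁻⁷ / 8.77×10⁻¹¹) = 1.40×10² V.

V ≈ 140 V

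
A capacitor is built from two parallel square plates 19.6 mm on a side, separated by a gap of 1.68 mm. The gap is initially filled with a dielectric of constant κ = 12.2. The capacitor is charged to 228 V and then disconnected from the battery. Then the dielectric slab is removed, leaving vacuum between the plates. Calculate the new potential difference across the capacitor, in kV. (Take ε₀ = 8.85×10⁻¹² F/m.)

A = (19.6 mm)² = 3.84×10⁻⁴ m².
Initially C₁ = κε₀A/d = 12.2 × 8.85×10⁻¹² × 3.84×10⁻⁴ / 1.68×10⁻³ = 2.47×10⁻¹¹ F.
V₁ = 2.28×10² V.
Isolated ⇒ Q is held fixed. C₂ = 0.0820 C₁ and V = Q/C, so V₂/V₁ = C₁/C₂ = 12.2.
V₂ = 12.2 × 2.28×10² = 2.78×10³ V.

V ≈ 2.78 kV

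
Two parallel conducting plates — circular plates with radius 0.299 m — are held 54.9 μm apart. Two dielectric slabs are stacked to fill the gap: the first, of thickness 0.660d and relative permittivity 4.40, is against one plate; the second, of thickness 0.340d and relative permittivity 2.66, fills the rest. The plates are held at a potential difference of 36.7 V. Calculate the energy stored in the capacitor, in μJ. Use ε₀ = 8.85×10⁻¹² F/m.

A = π(0.299 m)² = 0.281 m².
Stacked slabs ⇒ two capacitors in series, each with the full plate area.
C₁ = κ₁ε₀A/d₁ = 4.40 × 8.85×10⁻¹² × 0.281 / 3.62×10⁻⁵ = 3.02×10⁻⁷ F.
C₂ = κ₂ε₀A/d₂ = 2.66 × 8.85×10⁻¹² × 0.281 / 1.87×10⁻⁵ = 3.54×10⁻⁷ F.
C = (1/C₁ + 1/C₂)⁻¹ = 1.63×10⁻⁷ F.
U = ½CV² = ½ × 1.63×10⁻⁷ × (36.7)² = 1.10×10⁻⁴ J.

110 μJ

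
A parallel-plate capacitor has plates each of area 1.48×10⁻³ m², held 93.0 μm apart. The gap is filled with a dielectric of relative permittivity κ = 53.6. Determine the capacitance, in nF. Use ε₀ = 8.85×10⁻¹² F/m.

C = κε₀A/d = 53.6 × 8.85×10⁻¹² × 1.48×10⁻³ / 9.30×10⁻⁵ = 7.55×10⁻⁹ F.

C ≈ 7.55 nF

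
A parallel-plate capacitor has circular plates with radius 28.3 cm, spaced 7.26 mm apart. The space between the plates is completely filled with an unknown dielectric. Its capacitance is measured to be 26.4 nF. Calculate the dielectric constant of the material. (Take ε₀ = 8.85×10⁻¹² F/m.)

κ ≈ 86.1

A = π(28.3 cm)² = 0.252 m².
κ = Cd/(ε₀A) = 2.64×10⁻⁸ × 7.26×10⁻³ / (8.85×10⁻¹² × 0.252) = 86.1.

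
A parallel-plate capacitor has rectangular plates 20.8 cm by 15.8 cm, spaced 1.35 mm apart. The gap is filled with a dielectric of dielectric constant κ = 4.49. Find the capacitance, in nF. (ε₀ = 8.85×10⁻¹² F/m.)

A = 20.8 × 15.8 cm² = 3.29×10⁻² m².
C = κε₀A/d = 4.49 × 8.85×10⁻¹² × 3.29×10⁻² / 1.35×10⁻³ = 9.67×10⁻¹⁰ F.

C ≈ 0.967 nF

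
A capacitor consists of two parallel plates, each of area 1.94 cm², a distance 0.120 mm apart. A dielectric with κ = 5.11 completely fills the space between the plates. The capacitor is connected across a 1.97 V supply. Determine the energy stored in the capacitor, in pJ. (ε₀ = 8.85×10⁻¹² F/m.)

A = 1.94 cm² = 1.94×10⁻⁴ m².
C = κε₀A/d = 5.11 × 8.85×10⁻¹² × 1.94×10⁻⁴ / 1.20×10⁻⁴ = 7.31×10⁻¹¹ F.
U = ½CV² = ½ × 7.31×10⁻¹¹ × (1.97)² = 1.42×10⁻¹⁰ J.

142 pJ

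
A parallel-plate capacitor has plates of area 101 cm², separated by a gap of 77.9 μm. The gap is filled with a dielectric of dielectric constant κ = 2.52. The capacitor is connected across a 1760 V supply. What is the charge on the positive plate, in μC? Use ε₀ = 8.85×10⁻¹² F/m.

5.09 μC

A = 101 cm² = 1.01×10⁻² m².
C = κε₀A/d = 2.52 × 8.85×10⁻¹² × 1.01×10⁻² / 7.79×10⁻⁵ = 2.89×10⁻⁹ F.
Q = CV = 2.89×10⁻⁹ × 1760 = 5.09×10⁻⁶ C.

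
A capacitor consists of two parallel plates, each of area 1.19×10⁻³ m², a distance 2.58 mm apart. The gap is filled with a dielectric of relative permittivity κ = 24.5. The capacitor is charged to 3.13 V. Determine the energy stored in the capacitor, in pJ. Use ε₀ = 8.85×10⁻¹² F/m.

490 pJ

C = κε₀A/d = 24.5 × 8.85×10⁻¹² × 1.19×10⁻³ / 2.58×10⁻³ = 1.00×10⁻¹⁰ F.
U = ½CV² = ½ × 1.00×10⁻¹⁰ × (3.13)² = 4.90×10⁻¹⁰ J.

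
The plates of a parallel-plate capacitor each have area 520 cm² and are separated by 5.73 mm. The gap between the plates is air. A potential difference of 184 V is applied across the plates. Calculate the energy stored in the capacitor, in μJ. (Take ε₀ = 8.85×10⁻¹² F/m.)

A = 520 cm² = 5.20×10⁻² m².
C = ε₀A/d = 8.85×10⁻¹² × 5.20×10⁻² / 5.73×10⁻³ = 8.03×10⁻¹¹ F.
U = ½CV² = ½ × 8.03×10⁻¹¹ × (184)² = 1.36×10⁻⁶ J.

U ≈ 1.36 μJ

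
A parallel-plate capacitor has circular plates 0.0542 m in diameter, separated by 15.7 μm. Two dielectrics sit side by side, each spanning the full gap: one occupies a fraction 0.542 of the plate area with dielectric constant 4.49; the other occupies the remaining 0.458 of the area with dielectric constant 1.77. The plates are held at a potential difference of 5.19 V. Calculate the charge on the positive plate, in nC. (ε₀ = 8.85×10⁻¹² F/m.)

A = π(0.0542/2 m)² = 2.31×10⁻³ m².
Side-by-side slabs ⇒ two capacitors in parallel, each spanning the full gap.
C₁ = κ₁ε₀A₁/d = 4.49 × 8.85×10⁻¹² × 1.25×10⁻³ / 1.57×10⁻⁵ = 3.17×10⁻⁹ F.
C₂ = κ₂ε₀A₂/d = 1.77 × 8.85×10⁻¹² × 1.06×10⁻³ / 1.57×10⁻⁵ = 1.05×10⁻⁹ F.
C = C₁ + C₂ = 4.22×10⁻⁹ F.
Q = CV = 4.22×10⁻⁹ × 5.19 = 2.19×10⁻⁸ C.

21.9 nC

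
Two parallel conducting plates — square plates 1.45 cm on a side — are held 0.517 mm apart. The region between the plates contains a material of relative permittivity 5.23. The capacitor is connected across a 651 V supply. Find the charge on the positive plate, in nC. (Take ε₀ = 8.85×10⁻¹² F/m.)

A = (1.45 cm)² = 2.10×10⁻⁴ m².
C = κε₀A/d = 5.23 × 8.85×10⁻¹² × 2.10×10⁻⁴ / 5.17×10⁻⁴ = 1.88×10⁻¹¹ F.
Q = CV = 1.88×10⁻¹¹ × 651 = 1.23×10⁻⁸ C.

12.3 nC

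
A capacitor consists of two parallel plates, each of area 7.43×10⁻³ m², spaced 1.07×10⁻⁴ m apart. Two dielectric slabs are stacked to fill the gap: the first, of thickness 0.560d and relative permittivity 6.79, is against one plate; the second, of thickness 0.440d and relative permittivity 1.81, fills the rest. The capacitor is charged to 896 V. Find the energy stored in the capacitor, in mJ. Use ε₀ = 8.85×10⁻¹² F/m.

Stacked slabs ⇒ two capacitors in series, each with the full plate area.
C₁ = κ₁ε₀A/d₁ = 6.79 × 8.85×10⁻¹² × 7.43×10⁻³ / 5.99×10⁻⁵ = 7.45×10⁻⁹ F.
C₂ = κ₂ε₀A/d₂ = 1.81 × 8.85×10⁻¹² × 7.43×10⁻³ / 4.71×10⁻⁵ = 2.53×10⁻⁹ F.
C = (1/C₁ + 1/C₂)⁻¹ = 1.89×10⁻⁹ F.
U = ½CV² = ½ × 1.89×10⁻⁹ × (896)² = 7.58×10⁻⁴ J.

U ≈ 0.758 mJ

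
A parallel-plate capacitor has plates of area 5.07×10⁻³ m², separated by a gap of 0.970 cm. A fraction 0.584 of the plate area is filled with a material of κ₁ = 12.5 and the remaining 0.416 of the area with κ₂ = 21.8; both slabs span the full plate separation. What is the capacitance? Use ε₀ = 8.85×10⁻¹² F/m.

75.7 pF

Side-by-side slabs ⇒ two capacitors in parallel, each spanning the full gap.
C₁ = κ₁ε₀A₁/d = 12.5 × 8.85×10⁻¹² × 2.96×10⁻³ / 9.70×10⁻³ = 3.38×10⁻¹¹ F.
C₂ = κ₂ε₀A₂/d = 21.8 × 8.85×10⁻¹² × 2.11×10⁻³ / 9.70×10⁻³ = 4.19×10⁻¹¹ F.
C = C₁ + C₂ = 7.57×10⁻¹¹ F.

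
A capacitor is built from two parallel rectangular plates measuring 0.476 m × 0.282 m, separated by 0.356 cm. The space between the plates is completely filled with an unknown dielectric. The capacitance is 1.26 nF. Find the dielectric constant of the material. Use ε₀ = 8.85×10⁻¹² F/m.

3.78

A = 0.476 × 0.282 m² = 0.134 m².
κ = Cd/(ε₀A) = 1.26×10⁻⁹ × 3.56×10⁻³ / (8.85×10⁻¹² × 0.134) = 3.78.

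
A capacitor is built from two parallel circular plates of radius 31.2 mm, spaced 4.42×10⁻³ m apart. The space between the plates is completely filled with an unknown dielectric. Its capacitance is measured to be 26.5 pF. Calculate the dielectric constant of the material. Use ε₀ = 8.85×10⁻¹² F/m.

A = π(31.2 mm)² = 3.06×10⁻³ m².
κ = Cd/(ε₀A) = 2.65×10⁻¹¹ × 4.42×10⁻³ / (8.85×10⁻¹² × 3.06×10⁻³) = 4.33.

κ ≈ 4.33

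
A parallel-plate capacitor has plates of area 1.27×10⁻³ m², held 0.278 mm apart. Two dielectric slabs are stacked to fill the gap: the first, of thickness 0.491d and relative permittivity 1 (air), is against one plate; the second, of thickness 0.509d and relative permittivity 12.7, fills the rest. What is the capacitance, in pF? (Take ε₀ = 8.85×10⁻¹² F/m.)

Stacked slabs ⇒ two capacitors in series, each with the full plate area.
C₁ = κ₁ε₀A/d₁ = 1.00 × 8.85×10⁻¹² × 1.27×10⁻³ / 1.36×10⁻⁴ = 8.23×10⁻¹¹ F.
C₂ = κ₂ε₀A/d₂ = 12.7 × 8.85×10⁻¹² × 1.27×10⁻³ / 1.42×10⁻⁴ = 1.01×10⁻⁹ F.
C = (1/C₁ + 1/C₂)⁻¹ = 7.61×10⁻¹¹ F.

C ≈ 76.1 pF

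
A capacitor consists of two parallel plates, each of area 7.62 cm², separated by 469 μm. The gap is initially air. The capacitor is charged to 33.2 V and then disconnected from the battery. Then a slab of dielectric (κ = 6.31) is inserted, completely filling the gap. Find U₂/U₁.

U₂/U₁ ≈ 0.158

Isolated ⇒ Q is held fixed.
C₂ = 6.31 C₁ and U = Q²/(2C), so U₂/U₁ = C₁/C₂ = 0.158.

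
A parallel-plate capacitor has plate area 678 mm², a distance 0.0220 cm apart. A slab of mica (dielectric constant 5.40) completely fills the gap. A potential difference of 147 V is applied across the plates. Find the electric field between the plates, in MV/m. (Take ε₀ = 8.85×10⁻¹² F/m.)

E ≈ 0.668 MV/m

E = V/d = 147 / 2.20×10⁻⁴ = 6.68×10⁵ V/m.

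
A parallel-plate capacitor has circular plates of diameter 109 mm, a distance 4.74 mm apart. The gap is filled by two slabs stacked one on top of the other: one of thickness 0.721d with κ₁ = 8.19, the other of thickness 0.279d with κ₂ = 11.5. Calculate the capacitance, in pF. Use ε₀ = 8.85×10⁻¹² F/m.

A = π(109/2 mm)² = 9.33×10⁻³ m².
Stacked slabs ⇒ two capacitors in series, each with the full plate area.
C₁ = κ₁ε₀A/d₁ = 8.19 × 8.85×10⁻¹² × 9.33×10⁻³ / 3.42×10⁻³ = 1.98×10⁻¹⁰ F.
C₂ = κ₂ε₀A/d₂ = 11.5 × 8.85×10⁻¹² × 9.33×10⁻³ / 1.32×10⁻³ = 7.18×10⁻¹⁰ F.
C = (1/C₁ + 1/C₂)⁻¹ = 1.55×10⁻¹⁰ F.

155 pF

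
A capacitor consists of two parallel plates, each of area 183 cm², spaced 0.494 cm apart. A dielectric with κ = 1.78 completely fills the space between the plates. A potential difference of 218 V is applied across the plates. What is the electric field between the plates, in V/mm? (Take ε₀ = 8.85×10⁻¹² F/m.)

E = V/d = 218 / 4.94×10⁻³ = 4.41×10⁴ V/m.

E ≈ 44.1 V/mm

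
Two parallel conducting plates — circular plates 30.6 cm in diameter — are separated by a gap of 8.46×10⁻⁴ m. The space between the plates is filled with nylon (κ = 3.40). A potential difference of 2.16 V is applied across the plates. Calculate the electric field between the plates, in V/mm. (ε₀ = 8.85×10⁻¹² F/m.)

2.55 V/mm

E = V/d = 2.16 / 8.46×10⁻⁴ = 2.55×10³ V/m.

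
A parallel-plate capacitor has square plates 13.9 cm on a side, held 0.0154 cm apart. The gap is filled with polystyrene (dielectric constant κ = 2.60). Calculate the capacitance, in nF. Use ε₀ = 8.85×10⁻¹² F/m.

C ≈ 2.89 nF

A = (13.9 cm)² = 1.93×10⁻² m².
C = κε₀A/d = 2.60 × 8.85×10⁻¹² × 1.93×10⁻² / 1.54×10⁻⁴ = 2.89×10⁻⁹ F.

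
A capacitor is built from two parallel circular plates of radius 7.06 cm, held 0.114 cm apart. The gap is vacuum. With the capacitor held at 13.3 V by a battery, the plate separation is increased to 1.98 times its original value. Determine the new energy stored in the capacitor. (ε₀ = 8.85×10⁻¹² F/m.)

A = π(7.06 cm)² = 1.57×10⁻² m².
Initially C₁ = ε₀A/d = 8.85×10⁻¹² × 1.57×10⁻² / 1.14×10⁻³ = 1.22×10⁻¹⁰ F.
U₁ = 1.08×10⁻⁸ J.
Battery connected ⇒ V is held fixed. C₂ = 0.505 C₁ and U = ½CV², so U₂/U₁ = C₂/C₁ = 0.505.
U₂ = 0.505 × 1.08×10⁻⁸ = 5.43×10⁻⁹ J.

U ≈ 5.43 nJ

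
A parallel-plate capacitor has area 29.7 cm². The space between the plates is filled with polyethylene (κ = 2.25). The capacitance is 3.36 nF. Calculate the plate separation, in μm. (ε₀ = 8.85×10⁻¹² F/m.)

d ≈ 17.6 μm

A = 29.7 cm² = 2.97×10⁻³ m².
d = κε₀A/C = 2.25 × 8.85×10⁻¹² × 2.97×10⁻³ / 3.36×10⁻⁹ = 1.76×10⁻⁵ m.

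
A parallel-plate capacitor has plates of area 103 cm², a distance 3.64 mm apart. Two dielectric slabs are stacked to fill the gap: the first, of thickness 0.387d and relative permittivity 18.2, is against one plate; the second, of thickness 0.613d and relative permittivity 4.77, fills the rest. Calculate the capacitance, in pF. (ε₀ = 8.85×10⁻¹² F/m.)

C ≈ 167 pF

A = 103 cm² = 1.03×10⁻² m².
Stacked slabs ⇒ two capacitors in series, each with the full plate area.
C₁ = κ₁ε₀A/d₁ = 18.2 × 8.85×10⁻¹² × 1.03×10⁻² / 1.41×10⁻³ = 1.18×10⁻⁹ F.
C₂ = κ₂ε₀A/d₂ = 4.77 × 8.85×10⁻¹² × 1.03×10⁻² / 2.23×10⁻³ = 1.95×10⁻¹⁰ F.
C = (1/C₁ + 1/C₂)⁻¹ = 1.67×10⁻¹⁰ F.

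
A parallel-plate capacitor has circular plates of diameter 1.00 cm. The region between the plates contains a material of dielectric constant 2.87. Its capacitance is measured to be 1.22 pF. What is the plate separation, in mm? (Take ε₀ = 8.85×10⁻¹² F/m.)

d ≈ 1.64 mm

A = π(1.00/2 cm)² = 7.85×10⁻⁵ m².
d = κε₀A/C = 2.87 × 8.85×10⁻¹² × 7.85×10⁻⁵ / 1.22×10⁻¹² = 1.64×10⁻³ m.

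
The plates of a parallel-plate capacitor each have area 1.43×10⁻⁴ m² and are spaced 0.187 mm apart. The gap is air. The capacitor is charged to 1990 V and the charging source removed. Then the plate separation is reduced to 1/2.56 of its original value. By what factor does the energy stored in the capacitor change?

U₂/U₁ ≈ 0.391

Isolated ⇒ Q is held fixed.
C₂ = 2.56 C₁ and U = Q²/(2C), so U₂/U₁ = C₁/C₂ = 0.391.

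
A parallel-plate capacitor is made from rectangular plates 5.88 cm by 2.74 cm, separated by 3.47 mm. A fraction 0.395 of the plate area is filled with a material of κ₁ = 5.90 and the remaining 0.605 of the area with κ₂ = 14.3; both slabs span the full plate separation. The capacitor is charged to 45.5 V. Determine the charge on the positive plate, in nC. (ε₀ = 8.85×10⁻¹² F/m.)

2.05 nC

A = 5.88 × 2.74 cm² = 1.61×10⁻³ m².
Side-by-side slabs ⇒ two capacitors in parallel, each spanning the full gap.
C₁ = κ₁ε₀A₁/d = 5.90 × 8.85×10⁻¹² × 6.36×10⁻⁴ / 3.47×10⁻³ = 9.58×10⁻¹² F.
C₂ = κ₂ε₀A₂/d = 14.3 × 8.85×10⁻¹² × 9.75×10⁻⁴ / 3.47×10⁻³ = 3.55×10⁻¹¹ F.
C = C₁ + C₂ = 4.51×10⁻¹¹ F.
Q = CV = 4.51×10⁻¹¹ × 45.5 = 2.05×10⁻⁹ C.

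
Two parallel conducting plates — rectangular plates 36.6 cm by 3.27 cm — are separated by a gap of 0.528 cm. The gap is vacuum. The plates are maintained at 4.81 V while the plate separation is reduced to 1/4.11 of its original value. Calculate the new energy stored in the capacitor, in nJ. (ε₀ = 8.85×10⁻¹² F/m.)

A = 36.6 × 3.27 cm² = 1.20×10⁻² m².
Initially C₁ = ε₀A/d = 8.85×10⁻¹² × 1.20×10⁻² / 5.28×10⁻³ = 2.01×10⁻¹¹ F.
U₁ = 2.32×10⁻¹⁰ J.
Battery connected ⇒ V is held fixed. C₂ = 4.11 C₁ and U = ½CV², so U₂/U₁ = C₂/C₁ = 4.11.
U₂ = 4.11 × 2.32×10⁻¹⁰ = 9.54×10⁻¹⁰ J.

U ≈ 0.954 nJ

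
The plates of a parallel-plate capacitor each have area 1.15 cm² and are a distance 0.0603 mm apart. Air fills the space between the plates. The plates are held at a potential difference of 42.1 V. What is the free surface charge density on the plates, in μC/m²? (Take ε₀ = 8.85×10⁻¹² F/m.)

6.18 μC/m²

A = 1.15 cm² = 1.15×10⁻⁴ m².
C = ε₀A/d = 8.85×10⁻¹² × 1.15×10⁻⁴ / 6.03×10⁻⁵ = 1.69×10⁻¹¹ F.
σ = Q/A = CV/A = 1.69×10⁻¹¹ × 42.1 / 1.15×10⁻⁴ = 6.18×10⁻⁶ C/m².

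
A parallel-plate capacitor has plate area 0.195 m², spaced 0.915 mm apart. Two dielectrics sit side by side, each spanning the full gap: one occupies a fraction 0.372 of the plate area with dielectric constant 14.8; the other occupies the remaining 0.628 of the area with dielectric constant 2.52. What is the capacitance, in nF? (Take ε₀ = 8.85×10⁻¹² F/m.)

C ≈ 13.4 nF

Side-by-side slabs ⇒ two capacitors in parallel, each spanning the full gap.
C₁ = κ₁ε₀A₁/d = 14.8 × 8.85×10⁻¹² × 7.25×10⁻² / 9.15×10⁻⁴ = 1.04×10⁻⁸ F.
C₂ = κ₂ε₀A₂/d = 2.52 × 8.85×10⁻¹² × 0.122 / 9.15×10⁻⁴ = 2.98×10⁻⁹ F.
C = C₁ + C₂ = 1.34×10⁻⁸ F.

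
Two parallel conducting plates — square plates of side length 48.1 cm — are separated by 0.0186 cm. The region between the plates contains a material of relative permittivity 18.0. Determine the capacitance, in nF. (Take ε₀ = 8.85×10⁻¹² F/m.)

198 nF

A = (48.1 cm)² = 0.231 m².
C = κε₀A/d = 18.0 × 8.85×10⁻¹² × 0.231 / 1.86×10⁻⁴ = 1.98×10⁻⁷ F.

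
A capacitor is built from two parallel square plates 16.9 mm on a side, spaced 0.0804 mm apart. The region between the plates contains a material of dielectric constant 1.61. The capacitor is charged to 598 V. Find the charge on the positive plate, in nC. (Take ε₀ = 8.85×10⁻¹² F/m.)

A = (16.9 mm)² = 2.86×10⁻⁴ m².
C = κε₀A/d = 1.61 × 8.85×10⁻¹² × 2.86×10⁻⁴ / 8.04×10⁻⁵ = 5.06×10⁻¹¹ F.
Q = CV = 5.06×10⁻¹¹ × 598 = 3.03×10⁻⁸ C.

30.3 nC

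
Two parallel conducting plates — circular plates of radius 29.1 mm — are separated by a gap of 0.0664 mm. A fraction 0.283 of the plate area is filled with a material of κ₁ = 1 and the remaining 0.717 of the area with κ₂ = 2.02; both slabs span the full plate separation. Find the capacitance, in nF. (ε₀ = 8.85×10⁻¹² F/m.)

A = π(29.1 mm)² = 2.66×10⁻³ m².
Side-by-side slabs ⇒ two capacitors in parallel, each spanning the full gap.
C₁ = κ₁ε₀A₁/d = 1.00 × 8.85×10⁻¹² × 7.53×10⁻⁴ / 6.64×10⁻⁵ = 1.00×10⁻¹⁰ F.
C₂ = κ₂ε₀A₂/d = 2.02 × 8.85×10⁻¹² × 1.91×10⁻³ / 6.64×10⁻⁵ = 5.14×10⁻¹⁰ F.
C = C₁ + C₂ = 6.14×10⁻¹⁰ F.

C ≈ 0.614 nF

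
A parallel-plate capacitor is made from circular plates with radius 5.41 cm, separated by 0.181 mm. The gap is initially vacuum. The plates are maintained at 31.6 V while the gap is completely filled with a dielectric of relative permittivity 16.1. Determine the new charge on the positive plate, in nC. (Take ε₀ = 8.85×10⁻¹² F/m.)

A = π(5.41 cm)² = 9.19×10⁻³ m².
Initially C₁ = ε₀A/d = 8.85×10⁻¹² × 9.19×10⁻³ / 1.81×10⁻⁴ = 4.50×10⁻¹⁰ F.
Q₁ = 1.42×10⁻⁸ C.
Battery connected ⇒ V is held fixed. C₂ = 16.1 C₁ and Q = CV, so Q₂/Q₁ = C₂/C₁ = 16.1.
Q₂ = 16.1 × 1.42×10⁻⁸ = 2.29×10⁻⁷ C.

229 nC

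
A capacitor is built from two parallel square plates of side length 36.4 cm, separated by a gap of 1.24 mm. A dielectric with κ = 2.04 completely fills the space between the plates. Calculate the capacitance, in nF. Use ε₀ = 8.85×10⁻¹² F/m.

A = (36.4 cm)² = 0.132 m².
C = κε₀A/d = 2.04 × 8.85×10⁻¹² × 0.132 / 1.24×10⁻³ = 1.93×10⁻⁹ F.

1.93 nF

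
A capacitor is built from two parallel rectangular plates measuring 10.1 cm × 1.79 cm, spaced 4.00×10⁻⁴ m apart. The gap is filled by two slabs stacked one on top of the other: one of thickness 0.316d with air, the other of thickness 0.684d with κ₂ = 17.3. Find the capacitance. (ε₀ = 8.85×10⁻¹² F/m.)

C ≈ 113 pF

A = 10.1 × 1.79 cm² = 1.81×10⁻³ m².
Stacked slabs ⇒ two capacitors in series, each with the full plate area.
C₁ = κ₁ε₀A/d₁ = 1.00 × 8.85×10⁻¹² × 1.81×10⁻³ / 1.26×10⁻⁴ = 1.27×10⁻¹⁰ F.
C₂ = κ₂ε₀A/d₂ = 17.3 × 8.85×10⁻¹² × 1.81×10⁻³ / 2.74×10⁻⁴ = 1.01×10⁻⁹ F.
C = (1/C₁ + 1/C₂)⁻¹ = 1.13×10⁻¹⁰ F.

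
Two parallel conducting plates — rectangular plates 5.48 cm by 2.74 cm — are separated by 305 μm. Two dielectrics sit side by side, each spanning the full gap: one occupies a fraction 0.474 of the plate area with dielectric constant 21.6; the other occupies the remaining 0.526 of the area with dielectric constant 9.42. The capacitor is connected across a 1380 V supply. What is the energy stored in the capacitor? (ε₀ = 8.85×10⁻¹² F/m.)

0.630 mJ

A = 5.48 × 2.74 cm² = 1.50×10⁻³ m².
Side-by-side slabs ⇒ two capacitors in parallel, each spanning the full gap.
C₁ = κ₁ε₀A₁/d = 21.6 × 8.85×10⁻¹² × 7.12×10⁻⁴ / 3.05×10⁻⁴ = 4.46×10⁻¹⁰ F.
C₂ = κ₂ε₀A₂/d = 9.42 × 8.85×10⁻¹² × 7.90×10⁻⁴ / 3.05×10⁻⁴ = 2.16×10⁻¹⁰ F.
C = C₁ + C₂ = 6.62×10⁻¹⁰ F.
U = ½CV² = ½ × 6.62×10⁻¹⁰ × (1380)² = 6.30×10⁻⁴ J.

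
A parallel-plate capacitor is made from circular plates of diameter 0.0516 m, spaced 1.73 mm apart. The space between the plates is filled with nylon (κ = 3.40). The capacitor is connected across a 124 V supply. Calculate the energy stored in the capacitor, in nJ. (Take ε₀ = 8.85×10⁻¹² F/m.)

A = π(0.0516/2 m)² = 2.09×10⁻³ m².
C = κε₀A/d = 3.40 × 8.85×10⁻¹² × 2.09×10⁻³ / 1.73×10⁻³ = 3.64×10⁻¹¹ F.
U = ½CV² = ½ × 3.64×10⁻¹¹ × (124)² = 2.80×10⁻⁷ J.

U ≈ 280 nJ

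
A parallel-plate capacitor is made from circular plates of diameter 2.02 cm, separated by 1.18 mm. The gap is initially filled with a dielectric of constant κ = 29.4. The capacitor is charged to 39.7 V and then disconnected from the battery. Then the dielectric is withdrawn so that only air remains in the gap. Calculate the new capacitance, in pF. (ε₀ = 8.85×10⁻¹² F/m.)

A = π(2.02/2 cm)² = 3.20×10⁻⁴ m².
Initially C₁ = κε₀A/d = 29.4 × 8.85×10⁻¹² × 3.20×10⁻⁴ / 1.18×10⁻³ = 7.07×10⁻¹¹ F.
C = κε₀A/d scales with κ, so C₂/C₁ = 1/κ = 1/29.4 = 0.0340.
C₂ = 0.0340 × 7.07×10⁻¹¹ = 2.40×10⁻¹² F.

C ≈ 2.40 pF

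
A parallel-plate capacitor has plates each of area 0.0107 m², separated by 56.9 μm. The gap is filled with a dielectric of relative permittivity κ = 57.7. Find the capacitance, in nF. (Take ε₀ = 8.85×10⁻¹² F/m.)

96.0 nF

C = κε₀A/d = 57.7 × 8.85×10⁻¹² × 1.07×10⁻² / 5.69×10⁻⁵ = 9.60×10⁻⁸ F.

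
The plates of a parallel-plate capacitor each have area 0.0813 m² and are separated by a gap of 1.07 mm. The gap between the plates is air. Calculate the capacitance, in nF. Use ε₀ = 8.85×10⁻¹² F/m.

C = ε₀A/d = 8.85×10⁻¹² × 8.13×10⁻² / 1.07×10⁻³ = 6.72×10⁻¹⁰ F.

C ≈ 0.672 nF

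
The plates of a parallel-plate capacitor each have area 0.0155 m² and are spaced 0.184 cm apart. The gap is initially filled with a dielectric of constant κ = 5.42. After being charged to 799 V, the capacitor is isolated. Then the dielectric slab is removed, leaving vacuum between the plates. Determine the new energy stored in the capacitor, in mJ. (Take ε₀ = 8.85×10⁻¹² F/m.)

Initially C₁ = κε₀A/d = 5.42 × 8.85×10⁻¹² × 1.55×10⁻² / 1.84×10⁻³ = 4.04×10⁻¹⁰ F.
U₁ = 1.29×10⁻⁴ J.
Isolated ⇒ Q is held fixed. C₂ = 0.185 C₁ and U = Q²/(2C), so U₂/U₁ = C₁/C₂ = 5.42.
U₂ = 5.42 × 1.29×10⁻⁴ = 6.99×10⁻⁴ J.

U ≈ 0.699 mJ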